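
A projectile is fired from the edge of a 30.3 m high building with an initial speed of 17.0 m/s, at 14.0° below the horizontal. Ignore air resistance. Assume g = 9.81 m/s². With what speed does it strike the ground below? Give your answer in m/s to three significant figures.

29.7 m/s

Resolve: vₓ = 17.00 cos 14.0° = 16.50 m/s and v_y0 = −4.113 m/s (downward).
With up positive and y = 0 at the ground: y(t) = 30.3 + (−4.113) t − 4.905 t². Setting y = 0 and taking the positive root: t = [−4.113 + √(4.113² + 2·9.81·30.3)] / 9.81 = (−4.113 + 24.73) / 9.81 = 2.101 s.
Vertical velocity at impact: v_y = v_y0 − g t = −4.113 − 9.81 × 2.101 = −24.73 m/s.
Speed: |v| = √(vₓ² + v_y²) = √(16.50² + 24.73²) = 29.72 m/s.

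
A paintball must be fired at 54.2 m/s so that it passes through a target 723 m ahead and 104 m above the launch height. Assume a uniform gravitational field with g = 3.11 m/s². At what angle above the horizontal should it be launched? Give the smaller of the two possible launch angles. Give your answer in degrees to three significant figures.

36.2°

Trajectory: y = x tanθ − g x² (1 + tan²θ)/(2v₀²). With x = 723, y = 104, v₀ = 54.2, g = 3.11:
276.7 tan²θ − 723 tanθ + (380.7) = 0.
tanθ = [723 ± √(723² − 4 × 276.7 × (380.7))] / (2 × 276.7) = (723 ± 318.4) / 553.4, giving tanθ = 0.7311 or 1.882.
θ = 36.17° or 62.01°; the smaller is 36.17°.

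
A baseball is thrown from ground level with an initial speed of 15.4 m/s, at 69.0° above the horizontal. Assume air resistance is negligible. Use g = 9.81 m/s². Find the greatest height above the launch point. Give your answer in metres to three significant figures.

10.5 m

Horizontal component vₓ = 15.40 cos 69.0° = 5.519 m/s; vertical v_y0 = 15.40 sin 69.0° = 14.38 m/s.
At the apex v_y = 0, so H = v_y0²/(2g) = 14.38²/19.62 = 10.54 m.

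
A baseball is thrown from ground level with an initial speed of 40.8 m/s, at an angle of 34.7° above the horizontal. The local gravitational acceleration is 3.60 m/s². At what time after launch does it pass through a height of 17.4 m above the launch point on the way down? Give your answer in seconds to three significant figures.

Components: vₓ = 40.80 cos 34.7° = 33.54 m/s, v_y0 = 40.80 sin 34.7° = 23.23 m/s.
Set y = v_y0 t − ½ g t² = 17.4: 1.800 t² − 23.23 t + 17.4 = 0.
Quadratic formula: t = (23.23 ± √414.20) / 3.60 = (23.23 ± 20.35) / 3.60 → t = 0.7986 s or 12.11 s.
The descending-branch root is 12.11 s.

12.1 s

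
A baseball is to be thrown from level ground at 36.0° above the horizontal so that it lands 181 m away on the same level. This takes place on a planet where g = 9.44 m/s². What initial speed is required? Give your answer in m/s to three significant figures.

42.4 m/s

From R = (v₀² / g) sin 2θ: v₀ = √(gR / sin 2θ).
v₀ = √(9.44 × 181 / sin 72.00°) = √(1709 / 0.9511) = √1796.6 = 42.39 m/s.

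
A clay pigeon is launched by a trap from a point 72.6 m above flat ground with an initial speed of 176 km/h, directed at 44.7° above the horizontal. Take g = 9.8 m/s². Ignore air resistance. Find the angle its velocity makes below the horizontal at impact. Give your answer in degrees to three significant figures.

55.8°

Convert: 176 km/h = 176/3.6 = 48.89 m/s.
vₓ = 48.89 cos 44.7° = 34.75 m/s; v_y0 = 48.89 sin 44.7° = 34.39 m/s.
Vertical motion (up positive, ground at y = 0): 4.900 t² − (34.39) t − 72.6 = 0, so t = (34.39 + √(34.39² + 2·9.80·72.6)) / 9.80 = (34.39 + 51.04) / 9.80 = 8.718 s.
At impact: v_y = v_y0 − g t = −51.04 m/s; vₓ = 34.75 m/s.
Angle below horizontal: arctan(|v_y|/vₓ) = arctan(51.04/34.75) = 55.75°.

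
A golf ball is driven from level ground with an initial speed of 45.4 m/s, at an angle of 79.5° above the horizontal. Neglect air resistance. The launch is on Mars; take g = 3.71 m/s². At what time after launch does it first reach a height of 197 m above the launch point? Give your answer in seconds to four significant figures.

5.821 s

vₓ = 45.40 cos 79.5° = 8.273 m/s; v_y0 = 45.40 sin 79.5° = 44.64 m/s.
Height y(t) = 44.64 t − 1.855 t² = 197 gives 1.855 t² − 44.64 t + 197 = 0.
Quadratic formula: t = (44.64 ± √530.97) / 3.71 = (44.64 ± 23.04) / 3.71 → t = 5.821 s or 18.24 s.
The first (ascending) time is 5.821 s.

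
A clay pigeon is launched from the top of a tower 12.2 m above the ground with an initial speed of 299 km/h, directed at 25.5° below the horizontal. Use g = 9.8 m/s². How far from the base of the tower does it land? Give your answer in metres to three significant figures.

Convert: 299 km/h = 299/3.6 = 83.06 m/s.
vₓ = 83.06 cos 25.5° = 74.96 m/s; v_y0 = −35.76 m/s (downward).
With up positive and y = 0 at the ground: y(t) = 12.2 + (−35.76) t − 4.900 t². Setting y = 0 and taking the positive root: t = [−35.76 + √(35.76² + 2·9.80·12.2)] / 9.80 = (−35.76 + 38.96) / 9.80 = 0.3266 s.
Horizontal distance: R = vₓ t = 74.96 × 0.3266 = 24.48 m.

24.5 m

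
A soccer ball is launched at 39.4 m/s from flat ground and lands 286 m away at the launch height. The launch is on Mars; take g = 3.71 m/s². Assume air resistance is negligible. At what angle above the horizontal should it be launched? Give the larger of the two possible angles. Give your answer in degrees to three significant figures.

68.4°

R = v₀² sin 2θ / g gives sin 2θ = gR/v₀² = 3.71·286/39.4² = 0.6835.
2θ = 43.12° or 180° − 43.12° = 136.9°, so θ = 21.56° or 68.44°.
The larger angle is 68.44°.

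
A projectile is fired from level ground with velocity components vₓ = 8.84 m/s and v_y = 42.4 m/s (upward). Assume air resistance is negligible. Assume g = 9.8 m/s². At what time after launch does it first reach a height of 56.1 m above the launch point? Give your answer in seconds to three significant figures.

1.63 s

Set y = v_y0 t − ½ g t² = 56.1: 4.900 t² − 42.40 t + 56.1 = 0.
t = [42.40 ± √(42.40² − 2·9.80·56.1)] / 9.80 = (42.40 ± 26.42) / 9.80, so t = 1.630 s or t = 7.023 s.
The first (ascending) time is 1.630 s.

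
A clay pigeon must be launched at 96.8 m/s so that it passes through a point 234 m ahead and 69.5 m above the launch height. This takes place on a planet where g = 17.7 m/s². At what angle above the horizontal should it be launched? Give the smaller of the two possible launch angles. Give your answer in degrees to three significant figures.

Trajectory: y = x tanθ − g x² (1 + tan²θ)/(2v₀²). With x = 234, y = 69.5, v₀ = 96.8, g = 17.7:
51.72 tan²θ − 234 tanθ + (121.2) = 0.
tanθ = [234 ± √(234² − 4 × 51.72 × (121.2))] / (2 × 51.72) = (234 ± 172.3) / 103.4, giving tanθ = 0.5967 or 3.928.
θ = 30.82° or 75.72°; the smaller is 30.82°.

30.8°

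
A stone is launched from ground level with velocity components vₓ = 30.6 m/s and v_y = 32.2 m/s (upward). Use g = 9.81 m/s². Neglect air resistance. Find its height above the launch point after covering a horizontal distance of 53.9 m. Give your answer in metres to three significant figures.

41.5 m

At x = 53.9 m, t = x/vₓ = 53.9/30.60 = 1.761 s.
Height: y = v_y0 t − ½ g t² = 32.20 × 1.761 − 4.905 × 1.761² = 56.72 − 15.22 = 41.50 m.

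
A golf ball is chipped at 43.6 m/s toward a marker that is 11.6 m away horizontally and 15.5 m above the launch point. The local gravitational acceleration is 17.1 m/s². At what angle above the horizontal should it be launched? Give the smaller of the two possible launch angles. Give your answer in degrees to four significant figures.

56.43°

Trajectory: y = x tanθ − g x² (1 + tan²θ)/(2v₀²). With x = 11.6, y = 15.5, v₀ = 43.6, g = 17.1:
0.6052 tan²θ − 11.6 tanθ + (16.11) = 0.
tanθ = [11.6 ± √(11.6² − 4 × 0.6052 × (16.11))] / (2 × 0.6052) = (11.6 ± 9.776) / 1.210, giving tanθ = 1.507 or 17.66.
θ = 56.43° or 86.76°; the smaller is 56.43°.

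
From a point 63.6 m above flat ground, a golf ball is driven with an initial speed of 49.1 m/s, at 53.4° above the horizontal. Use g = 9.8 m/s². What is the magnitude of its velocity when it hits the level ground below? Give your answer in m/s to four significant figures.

60.48 m/s

Horizontal component vₓ = 49.10 cos 53.4° = 29.27 m/s; vertical v_y0 = 49.10 sin 53.4° = 39.42 m/s.
Vertical motion (up positive, ground at y = 0): 4.900 t² − (39.42) t − 63.6 = 0, so t = (39.42 + √(39.42² + 2·9.80·63.6)) / 9.80 = (39.42 + 52.92) / 9.80 = 9.422 s.
Vertical velocity at impact: v_y = v_y0 − g t = 39.42 − 9.80 × 9.422 = −52.92 m/s.
Speed: |v| = √(vₓ² + v_y²) = √(29.27² + 52.92²) = 60.48 m/s.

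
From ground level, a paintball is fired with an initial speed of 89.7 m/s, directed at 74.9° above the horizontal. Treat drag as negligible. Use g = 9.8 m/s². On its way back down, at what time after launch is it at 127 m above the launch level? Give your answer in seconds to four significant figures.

Horizontal component vₓ = 89.70 cos 74.9° = 23.37 m/s; vertical v_y0 = 89.70 sin 74.9° = 86.60 m/s.
Require v_y0 t − ½ g t² = 127, i.e. 4.900 t² − 86.60 t + 127 = 0.
Quadratic formula: t = (86.60 ± √5010.9) / 9.80 = (86.60 ± 70.79) / 9.80 → t = 1.614 s or 16.06 s.
The descending-branch root is 16.06 s.

16.06 s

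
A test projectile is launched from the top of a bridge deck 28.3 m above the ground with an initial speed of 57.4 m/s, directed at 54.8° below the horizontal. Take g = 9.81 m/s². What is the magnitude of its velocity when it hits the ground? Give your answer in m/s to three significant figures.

62.0 m/s

Components: vₓ = 57.40 cos 54.8° = 33.09 m/s, v_y0 = −46.90 m/s (downward).
With up positive and y = 0 at the ground: y(t) = 28.3 + (−46.90) t − 4.905 t². Setting y = 0 and taking the positive root: t = [−46.90 + √(46.90² + 2·9.81·28.3)] / 9.81 = (−46.90 + 52.49) / 9.81 = 0.5694 s.
Vertical velocity at impact: v_y = v_y0 − g t = −46.90 − 9.81 × 0.5694 = −52.49 m/s.
Speed: |v| = √(vₓ² + v_y²) = √(33.09² + 52.49²) = 62.05 m/s.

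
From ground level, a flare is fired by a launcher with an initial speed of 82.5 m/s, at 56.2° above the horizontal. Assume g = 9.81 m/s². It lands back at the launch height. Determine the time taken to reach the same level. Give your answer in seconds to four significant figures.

13.98 s

Components: vₓ = 82.50 cos 56.2° = 45.89 m/s, v_y0 = 82.50 sin 56.2° = 68.56 m/s.
Time of flight on level ground: T = 2 v_y0 / g = 2 × 68.56 / 9.81 = 13.98 s.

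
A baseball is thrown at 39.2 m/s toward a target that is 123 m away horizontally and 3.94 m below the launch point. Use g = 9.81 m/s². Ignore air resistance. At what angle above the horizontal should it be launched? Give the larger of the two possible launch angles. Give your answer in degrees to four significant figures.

64.67°

Trajectory: y = x tanθ − g x² (1 + tan²θ)/(2v₀²). With x = 123, y = −3.94, v₀ = 39.2, g = 9.81:
48.29 tan²θ − 123 tanθ + (44.35) = 0.
tanθ = [123 ± √(123² − 4 × 48.29 × (44.35))] / (2 × 48.29) = (123 ± 81.00) / 96.58, giving tanθ = 0.4348 or 2.112.
θ = 23.50° or 64.67°; the larger is 64.67°.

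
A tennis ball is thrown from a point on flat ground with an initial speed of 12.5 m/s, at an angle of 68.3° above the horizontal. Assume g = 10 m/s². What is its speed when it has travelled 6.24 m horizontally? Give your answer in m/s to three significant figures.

4.99 m/s

Resolve: vₓ = 12.50 cos 68.3° = 4.622 m/s and v_y0 = 12.50 sin 68.3° = 11.61 m/s.
Time to reach x = 6.24 m: t = x/vₓ = 6.24/4.622 = 1.350 s.
Vertical velocity there: v_y = v_y0 − g t = 11.61 − 10.0 × 1.350 = −1.887 m/s.
Speed: √(vₓ² + v_y²) = √(4.622² + 1.887²) = 4.992 m/s.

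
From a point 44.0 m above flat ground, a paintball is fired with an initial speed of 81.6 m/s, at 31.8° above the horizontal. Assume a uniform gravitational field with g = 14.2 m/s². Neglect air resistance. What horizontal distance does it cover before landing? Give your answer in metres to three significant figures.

482 m

vₓ = 81.60 cos 31.8° = 69.35 m/s; v_y0 = 81.60 sin 31.8° = 43.00 m/s.
With up positive and y = 0 at the ground: y(t) = 44.0 + (43.00) t − 7.100 t². Setting y = 0 and taking the positive root: t = [43.00 + √(43.00² + 2·14.2·44.0)] / 14.2 = (43.00 + 55.66) / 14.2 = 6.948 s.
Horizontal distance: R = vₓ t = 69.35 × 6.948 = 481.9 m.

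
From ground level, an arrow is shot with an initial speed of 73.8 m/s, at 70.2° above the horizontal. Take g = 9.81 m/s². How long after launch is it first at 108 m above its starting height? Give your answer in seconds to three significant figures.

1.78 s

Horizontal component vₓ = 73.80 cos 70.2° = 25.00 m/s; vertical v_y0 = 73.80 sin 70.2° = 69.44 m/s.
Require v_y0 t − ½ g t² = 108, i.e. 4.905 t² − 69.44 t + 108 = 0.
Quadratic formula: t = (69.44 ± √2702.5) / 9.81 = (69.44 ± 51.99) / 9.81 → t = 1.779 s or 12.38 s.
The first (ascending) time is 1.779 s.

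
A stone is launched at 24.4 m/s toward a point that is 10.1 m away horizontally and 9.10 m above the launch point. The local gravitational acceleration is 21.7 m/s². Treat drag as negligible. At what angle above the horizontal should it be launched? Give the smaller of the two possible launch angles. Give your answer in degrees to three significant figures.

Trajectory: y = x tanθ − g x² (1 + tan²θ)/(2v₀²). With x = 10.1, y = 9.10, v₀ = 24.4, g = 21.7:
1.859 tan²θ − 10.1 tanθ + (10.96) = 0.
tanθ = [10.1 ± √(10.1² − 4 × 1.859 × (10.96))] / (2 × 1.859) = (10.1 ± 4.529) / 3.718, giving tanθ = 1.498 or 3.935.
θ = 56.28° or 75.74°; the smaller is 56.28°.

56.3°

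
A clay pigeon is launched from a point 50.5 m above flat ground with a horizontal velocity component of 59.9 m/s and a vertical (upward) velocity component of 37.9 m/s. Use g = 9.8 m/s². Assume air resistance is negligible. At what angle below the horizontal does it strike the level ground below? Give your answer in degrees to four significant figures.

39.43°

With up positive and y = 0 at the ground: y(t) = 50.5 + (37.90) t − 4.900 t². Setting y = 0 and taking the positive root: t = [37.90 + √(37.90² + 2·9.80·50.5)] / 9.80 = (37.90 + 49.26) / 9.80 = 8.894 s.
At impact: v_y = v_y0 − g t = −49.26 m/s; vₓ = 59.90 m/s.
Angle below horizontal: arctan(|v_y|/vₓ) = arctan(49.26/59.90) = 39.43°.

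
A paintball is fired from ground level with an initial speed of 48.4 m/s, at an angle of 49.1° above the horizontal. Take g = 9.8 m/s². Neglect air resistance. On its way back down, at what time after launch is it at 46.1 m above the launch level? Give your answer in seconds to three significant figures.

5.86 s

vₓ = 48.40 cos 49.1° = 31.69 m/s; v_y0 = 48.40 sin 49.1° = 36.58 m/s.
Height y(t) = 36.58 t − 4.900 t² = 46.1 gives 4.900 t² − 36.58 t + 46.1 = 0.
t = [36.58 ± √(36.58² − 2·9.80·46.1)] / 9.80 = (36.58 ± 20.85) / 9.80, so t = 1.605 s or t = 5.861 s.
The descending-branch root is 5.861 s.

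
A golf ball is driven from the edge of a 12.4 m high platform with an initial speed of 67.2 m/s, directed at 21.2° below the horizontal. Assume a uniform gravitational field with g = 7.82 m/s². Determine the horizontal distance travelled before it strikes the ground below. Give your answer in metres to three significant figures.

vₓ = 67.20 cos 21.2° = 62.65 m/s; v_y0 = −24.30 m/s (downward).
The projectile lands when y = 12.4 + (−24.30) t − ½·7.82·t² = 0. Positive root: t = (−24.30 + √(24.30² + 2·7.82·12.4)) / 7.82 = (−24.30 + 28.01) / 7.82 = 0.4741 s.
Horizontal distance: R = vₓ t = 62.65 × 0.4741 = 29.70 m.

29.7 m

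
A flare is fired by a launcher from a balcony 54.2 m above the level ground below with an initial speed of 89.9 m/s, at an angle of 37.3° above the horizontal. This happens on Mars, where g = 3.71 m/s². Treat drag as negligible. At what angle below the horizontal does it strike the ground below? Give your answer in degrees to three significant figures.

39.1°

vₓ = 89.90 cos 37.3° = 71.51 m/s; v_y0 = 89.90 sin 37.3° = 54.48 m/s.
Vertical motion (up positive, ground at y = 0): 1.855 t² − (54.48) t − 54.2 = 0, so t = (54.48 + √(54.48² + 2·3.71·54.2)) / 3.71 = (54.48 + 58.05) / 3.71 = 30.33 s.
At impact: v_y = v_y0 − g t = −58.05 m/s; vₓ = 71.51 m/s.
Angle below horizontal: arctan(|v_y|/vₓ) = arctan(58.05/71.51) = 39.07°.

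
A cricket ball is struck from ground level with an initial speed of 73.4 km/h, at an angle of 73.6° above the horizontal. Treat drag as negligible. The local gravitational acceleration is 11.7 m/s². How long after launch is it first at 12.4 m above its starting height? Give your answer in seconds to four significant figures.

0.8501 s

Convert: 73.4 km/h = 73.4/3.6 = 20.39 m/s.
vₓ = 20.39 cos 73.6° = 5.757 m/s; v_y0 = 20.39 sin 73.6° = 19.56 m/s.
Set y = v_y0 t − ½ g t² = 12.4: 5.850 t² − 19.56 t + 12.4 = 0.
Quadratic formula: t = (19.56 ± √92.408) / 11.7 = (19.56 ± 9.613) / 11.7 → t = 0.8501 s or 2.493 s.
The first (ascending) time is 0.8501 s.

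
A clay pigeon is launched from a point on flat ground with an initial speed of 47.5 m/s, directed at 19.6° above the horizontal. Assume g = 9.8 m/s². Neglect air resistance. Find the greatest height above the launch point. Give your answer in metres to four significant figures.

12.95 m

Resolve: vₓ = 47.50 cos 19.6° = 44.75 m/s and v_y0 = 47.50 sin 19.6° = 15.93 m/s.
At the apex v_y = 0, so H = v_y0²/(2g) = 15.93²/19.60 = 12.95 m.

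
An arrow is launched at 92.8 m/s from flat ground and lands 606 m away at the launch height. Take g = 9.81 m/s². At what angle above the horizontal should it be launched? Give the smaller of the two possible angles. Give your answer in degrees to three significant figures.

21.8°

From R = (v₀²/g) sin 2θ: sin 2θ = 9.81 × 606 / 8611.8 = 0.6903.
2θ = 43.65° or 180° − 43.65° = 136.3°, so θ = 21.83° or 68.17°.
The smaller angle is 21.83°.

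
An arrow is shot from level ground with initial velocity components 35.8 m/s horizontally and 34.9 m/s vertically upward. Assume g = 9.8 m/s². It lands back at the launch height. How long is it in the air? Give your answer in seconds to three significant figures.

Time of flight on level ground: T = 2 v_y0 / g = 2 × 34.90 / 9.80 = 7.122 s.

7.12 s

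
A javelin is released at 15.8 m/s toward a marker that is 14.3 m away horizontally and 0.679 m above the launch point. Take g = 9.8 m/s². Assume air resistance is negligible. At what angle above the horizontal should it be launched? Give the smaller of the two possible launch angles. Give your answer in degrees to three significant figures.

20.1°

Trajectory: y = x tanθ − g x² (1 + tan²θ)/(2v₀²). With x = 14.3, y = 0.679, v₀ = 15.8, g = 9.80:
4.014 tan²θ − 14.3 tanθ + (4.693) = 0.
tanθ = [14.3 ± √(14.3² − 4 × 4.014 × (4.693))] / (2 × 4.014) = (14.3 ± 11.36) / 8.028, giving tanθ = 0.3657 or 3.197.
θ = 20.09° or 72.63°; the smaller is 20.09°.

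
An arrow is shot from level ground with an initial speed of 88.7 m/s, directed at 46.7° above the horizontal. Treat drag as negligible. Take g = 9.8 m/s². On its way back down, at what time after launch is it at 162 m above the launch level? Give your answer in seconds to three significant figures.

9.80 s

Horizontal component vₓ = 88.70 cos 46.7° = 60.83 m/s; vertical v_y0 = 88.70 sin 46.7° = 64.55 m/s.
Height y(t) = 64.55 t − 4.900 t² = 162 gives 4.900 t² − 64.55 t + 162 = 0.
t = [64.55 ± √(64.55² − 2·9.80·162)] / 9.80 = (64.55 ± 31.50) / 9.80, so t = 3.373 s or t = 9.801 s.
The descending-branch root is 9.801 s.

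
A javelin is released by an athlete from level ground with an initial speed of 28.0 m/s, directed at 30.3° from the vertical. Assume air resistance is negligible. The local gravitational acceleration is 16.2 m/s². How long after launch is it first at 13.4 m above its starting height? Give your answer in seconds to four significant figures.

vₓ = 28.00 sin 30.3° = 14.13 m/s; v_y0 = 28.00 cos 30.3° = 24.18 m/s.
Require v_y0 t − ½ g t² = 13.4, i.e. 8.100 t² − 24.18 t + 13.4 = 0.
Quadratic formula: t = (24.18 ± √150.27) / 16.2 = (24.18 ± 12.26) / 16.2 → t = 0.7356 s or 2.249 s.
The first (ascending) time is 0.7356 s.

0.7356 s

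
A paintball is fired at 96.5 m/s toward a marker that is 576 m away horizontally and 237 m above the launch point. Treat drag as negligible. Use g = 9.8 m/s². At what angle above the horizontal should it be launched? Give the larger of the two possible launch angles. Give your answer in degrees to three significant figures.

Trajectory: y = x tanθ − g x² (1 + tan²θ)/(2v₀²). With x = 576, y = 237, v₀ = 96.5, g = 9.80:
174.6 tan²θ − 576 tanθ + (411.6) = 0.
tanθ = [576 ± √(576² − 4 × 174.6 × (411.6))] / (2 × 174.6) = (576 ± 210.6) / 349.2, giving tanθ = 1.046 or 2.253.
θ = 46.30° or 66.07°; the larger is 66.07°.

66.1°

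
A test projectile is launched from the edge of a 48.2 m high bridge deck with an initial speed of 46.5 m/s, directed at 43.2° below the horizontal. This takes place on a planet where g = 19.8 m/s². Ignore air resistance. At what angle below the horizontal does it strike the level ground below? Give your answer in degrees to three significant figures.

57.9°

Components: vₓ = 46.50 cos 43.2° = 33.90 m/s, v_y0 = −31.83 m/s (downward).
With up positive and y = 0 at the ground: y(t) = 48.2 + (−31.83) t − 9.900 t². Setting y = 0 and taking the positive root: t = [−31.83 + √(31.83² + 2·19.8·48.2)] / 19.8 = (−31.83 + 54.06) / 19.8 = 1.122 s.
At impact: v_y = v_y0 − g t = −54.06 m/s; vₓ = 33.90 m/s.
Angle below horizontal: arctan(|v_y|/vₓ) = arctan(54.06/33.90) = 57.91°.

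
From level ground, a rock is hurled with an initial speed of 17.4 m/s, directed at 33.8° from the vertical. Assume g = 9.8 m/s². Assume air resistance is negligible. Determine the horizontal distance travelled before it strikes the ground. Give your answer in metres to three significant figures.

Horizontal component vₓ = 17.40 sin 33.8° = 9.680 m/s; vertical v_y0 = 17.40 cos 33.8° = 14.46 m/s.
Time aloft: T = 2 v_y0 / g = 2 × 14.46 / 9.80 = 2.951 s.
Range: R = vₓ T = 9.680 × 2.951 = 28.56 m.

28.6 m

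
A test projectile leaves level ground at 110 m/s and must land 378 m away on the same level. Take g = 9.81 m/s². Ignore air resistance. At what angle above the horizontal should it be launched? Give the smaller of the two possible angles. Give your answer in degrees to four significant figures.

Level-ground range R = v₀² sin(2θ)/g ⇒ sin(2θ) = gR/v₀² = 9.81 × 378 / 110² = 0.3065.
2θ = 17.85° or 180° − 17.85° = 162.2°, so θ = 8.923° or 81.08°.
The smaller angle is 8.923°.

8.923°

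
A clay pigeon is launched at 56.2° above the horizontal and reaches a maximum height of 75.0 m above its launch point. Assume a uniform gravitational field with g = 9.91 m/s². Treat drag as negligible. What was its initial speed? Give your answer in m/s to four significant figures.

At the peak v_y = 0, so v_y0 = √(2gH) = √(2 × 9.91 × 75.0) = 38.56 m/s.
v_y0 = v₀ sin θ ⇒ v₀ = 38.56 / sin 56.2° = 46.40 m/s.

46.40 m/s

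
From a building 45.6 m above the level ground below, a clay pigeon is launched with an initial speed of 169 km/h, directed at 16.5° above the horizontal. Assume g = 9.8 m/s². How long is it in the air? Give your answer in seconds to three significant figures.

Convert: 169 km/h = 169/3.6 = 46.94 m/s.
Components: vₓ = 46.94 cos 16.5° = 45.01 m/s, v_y0 = 46.94 sin 16.5° = 13.33 m/s.
With up positive and y = 0 at the ground: y(t) = 45.6 + (13.33) t − 4.900 t². Setting y = 0 and taking the positive root: t = [13.33 + √(13.33² + 2·9.80·45.6)] / 9.80 = (13.33 + 32.73) / 9.80 = 4.701 s.

4.70 s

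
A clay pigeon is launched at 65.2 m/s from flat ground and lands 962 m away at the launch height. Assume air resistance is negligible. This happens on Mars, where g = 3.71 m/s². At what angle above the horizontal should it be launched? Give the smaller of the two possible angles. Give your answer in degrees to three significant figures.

28.5°

Level-ground range R = v₀² sin(2θ)/g ⇒ sin(2θ) = gR/v₀² = 3.71 × 962 / 65.2² = 0.8396.
2θ = 57.09° or 180° − 57.09° = 122.9°, so θ = 28.55° or 61.45°.
The smaller angle is 28.55°.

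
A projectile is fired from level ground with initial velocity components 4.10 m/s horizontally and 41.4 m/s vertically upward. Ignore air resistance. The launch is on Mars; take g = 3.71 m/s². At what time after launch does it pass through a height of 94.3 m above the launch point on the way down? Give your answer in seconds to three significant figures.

19.7 s

Height y(t) = 41.40 t − 1.855 t² = 94.3 gives 1.855 t² − 41.40 t + 94.3 = 0.
Quadratic formula: t = (41.40 ± √1014.3) / 3.71 = (41.40 ± 31.85) / 3.71 → t = 2.575 s or 19.74 s.
The descending-branch root is 19.74 s.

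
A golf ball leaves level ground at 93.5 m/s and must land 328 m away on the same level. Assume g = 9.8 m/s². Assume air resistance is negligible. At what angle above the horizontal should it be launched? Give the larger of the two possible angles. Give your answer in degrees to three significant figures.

R = v₀² sin 2θ / g gives sin 2θ = gR/v₀² = 9.80·328/93.5² = 0.3677.
2θ = 21.57° or 180° − 21.57° = 158.4°, so θ = 10.79° or 79.21°.
The larger angle is 79.21°.

79.2°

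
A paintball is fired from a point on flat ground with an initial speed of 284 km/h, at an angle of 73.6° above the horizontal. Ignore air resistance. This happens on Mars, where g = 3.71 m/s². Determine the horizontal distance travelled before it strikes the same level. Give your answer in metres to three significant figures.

909 m

Convert: 284 km/h = 284/3.6 = 78.89 m/s.
Resolve: vₓ = 78.89 cos 73.6° = 22.27 m/s and v_y0 = 78.89 sin 73.6° = 75.68 m/s.
Flight time T = 2 v_y0 / g = 40.80 s.
Horizontal distance R = vₓ T = 22.27 × 40.80 = 908.7 m.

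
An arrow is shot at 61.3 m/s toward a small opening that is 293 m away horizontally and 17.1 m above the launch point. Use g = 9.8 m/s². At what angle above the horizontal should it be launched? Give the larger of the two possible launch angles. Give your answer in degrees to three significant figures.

Trajectory: y = x tanθ − g x² (1 + tan²θ)/(2v₀²). With x = 293, y = 17.1, v₀ = 61.3, g = 9.80:
111.9 tan²θ − 293 tanθ + (129.0) = 0.
tanθ = [293 ± √(293² − 4 × 111.9 × (129.0))] / (2 × 111.9) = (293 ± 167.5) / 223.9, giving tanθ = 0.5604 or 2.057.
θ = 29.27° or 64.07°; the larger is 64.07°.

64.1°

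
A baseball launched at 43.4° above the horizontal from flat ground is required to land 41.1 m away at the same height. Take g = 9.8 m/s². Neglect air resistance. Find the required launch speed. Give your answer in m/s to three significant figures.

20.1 m/s

Level-ground range: R = v₀² sin(2θ)/g, so v₀ = √(gR / sin 2θ).
v₀ = √(9.80 × 41.1 / sin 86.80°) = √(402.8 / 0.9984) = √403.41 = 20.09 m/s.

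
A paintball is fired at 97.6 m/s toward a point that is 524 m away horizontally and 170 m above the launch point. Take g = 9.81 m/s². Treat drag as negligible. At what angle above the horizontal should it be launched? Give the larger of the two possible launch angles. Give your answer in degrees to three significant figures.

71.3°

Trajectory: y = x tanθ − g x² (1 + tan²θ)/(2v₀²). With x = 524, y = 170, v₀ = 97.6, g = 9.81:
141.4 tan²θ − 524 tanθ + (311.4) = 0.
tanθ = [524 ± √(524² − 4 × 141.4 × (311.4))] / (2 × 141.4) = (524 ± 313.8) / 282.8, giving tanθ = 0.7433 or 2.963.
θ = 36.62° or 71.35°; the larger is 71.35°.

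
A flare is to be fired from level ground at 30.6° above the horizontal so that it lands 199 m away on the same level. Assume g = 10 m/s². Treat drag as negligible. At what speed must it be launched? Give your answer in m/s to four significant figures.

47.65 m/s

From R = (v₀² / g) sin 2θ: v₀ = √(gR / sin 2θ).
v₀ = √(10.0 × 199 / sin 61.20°) = √(1990 / 0.8763) = √2270.9 = 47.65 m/s.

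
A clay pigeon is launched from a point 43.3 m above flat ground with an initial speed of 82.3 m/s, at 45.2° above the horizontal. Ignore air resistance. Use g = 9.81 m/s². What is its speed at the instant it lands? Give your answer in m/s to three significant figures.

87.3 m/s

Resolve: vₓ = 82.30 cos 45.2° = 57.99 m/s and v_y0 = 82.30 sin 45.2° = 58.40 m/s.
With up positive and y = 0 at the ground: y(t) = 43.3 + (58.40) t − 4.905 t². Setting y = 0 and taking the positive root: t = [58.40 + √(58.40² + 2·9.81·43.3)] / 9.81 = (58.40 + 65.27) / 9.81 = 12.61 s.
Vertical velocity at impact: v_y = v_y0 − g t = 58.40 − 9.81 × 12.61 = −65.27 m/s.
Speed: |v| = √(vₓ² + v_y²) = √(57.99² + 65.27²) = 87.31 m/s.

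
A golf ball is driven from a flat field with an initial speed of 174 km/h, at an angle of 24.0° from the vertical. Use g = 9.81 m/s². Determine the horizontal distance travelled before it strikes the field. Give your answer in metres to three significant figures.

177 m

Convert: 174 km/h = 174/3.6 = 48.33 m/s.
Resolve: vₓ = 48.33 sin 24.0° = 19.66 m/s and v_y0 = 48.33 cos 24.0° = 44.15 m/s.
Flight time T = 2 v_y0 / g = 9.002 s.
Range: R = vₓ T = 19.66 × 9.002 = 177.0 m.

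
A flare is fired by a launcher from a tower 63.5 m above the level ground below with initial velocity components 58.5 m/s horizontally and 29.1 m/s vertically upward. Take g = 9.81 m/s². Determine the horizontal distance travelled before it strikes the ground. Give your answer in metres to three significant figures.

446 m

Vertical motion (up positive, ground at y = 0): 4.905 t² − (29.10) t − 63.5 = 0, so t = (29.10 + √(29.10² + 2·9.81·63.5)) / 9.81 = (29.10 + 45.75) / 9.81 = 7.630 s.
Horizontal distance: R = vₓ t = 58.50 × 7.630 = 446.3 m.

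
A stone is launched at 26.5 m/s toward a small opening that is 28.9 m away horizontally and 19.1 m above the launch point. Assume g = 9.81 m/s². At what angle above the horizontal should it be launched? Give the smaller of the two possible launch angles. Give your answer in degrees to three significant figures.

48.1°

Trajectory: y = x tanθ − g x² (1 + tan²θ)/(2v₀²). With x = 28.9, y = 19.1, v₀ = 26.5, g = 9.81:
5.834 tan²θ − 28.9 tanθ + (24.93) = 0.
tanθ = [28.9 ± √(28.9² − 4 × 5.834 × (24.93))] / (2 × 5.834) = (28.9 ± 15.92) / 11.67, giving tanθ = 1.113 or 3.841.
θ = 48.05° or 75.41°; the smaller is 48.05°.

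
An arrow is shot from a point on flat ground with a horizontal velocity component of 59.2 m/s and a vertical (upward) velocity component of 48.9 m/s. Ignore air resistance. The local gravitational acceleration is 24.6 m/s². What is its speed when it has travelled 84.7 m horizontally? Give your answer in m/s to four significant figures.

Time to reach x = 84.7 m: t = x/vₓ = 84.7/59.20 = 1.431 s.
Vertical velocity there: v_y = v_y0 − g t = 48.90 − 24.6 × 1.431 = 13.70 m/s.
Speed: √(vₓ² + v_y²) = √(59.20² + 13.70²) = 60.77 m/s.

60.77 m/s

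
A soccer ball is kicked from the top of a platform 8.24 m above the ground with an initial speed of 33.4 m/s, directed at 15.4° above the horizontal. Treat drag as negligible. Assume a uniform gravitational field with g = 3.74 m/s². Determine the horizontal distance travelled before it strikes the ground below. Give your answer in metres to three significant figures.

178 m

Horizontal component vₓ = 33.40 cos 15.4° = 32.20 m/s; vertical v_y0 = 33.40 sin 15.4° = 8.870 m/s.
Vertical motion (up positive, ground at y = 0): 1.870 t² − (8.870) t − 8.24 = 0, so t = (8.870 + √(8.870² + 2·3.74·8.24)) / 3.74 = (8.870 + 11.85) / 3.74 = 5.539 s.
Horizontal distance: R = vₓ t = 32.20 × 5.539 = 178.3 m.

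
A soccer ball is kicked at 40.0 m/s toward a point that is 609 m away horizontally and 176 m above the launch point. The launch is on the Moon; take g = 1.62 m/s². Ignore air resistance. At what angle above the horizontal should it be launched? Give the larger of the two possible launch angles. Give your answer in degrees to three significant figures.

67.8°

Trajectory: y = x tanθ − g x² (1 + tan²θ)/(2v₀²). With x = 609, y = 176, v₀ = 40.0, g = 1.62:
187.8 tan²θ − 609 tanθ + (363.8) = 0.
tanθ = [609 ± √(609² − 4 × 187.8 × (363.8))] / (2 × 187.8) = (609 ± 312.5) / 375.5, giving tanθ = 0.7895 or 2.454.
θ = 38.29° or 67.83°; the larger is 67.83°.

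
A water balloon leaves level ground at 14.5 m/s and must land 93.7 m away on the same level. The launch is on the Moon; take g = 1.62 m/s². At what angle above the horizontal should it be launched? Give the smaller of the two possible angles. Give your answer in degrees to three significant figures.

Level-ground range R = v₀² sin(2θ)/g ⇒ sin(2θ) = gR/v₀² = 1.62 × 93.7 / 14.5² = 0.7220.
2θ = 46.22° or 180° − 46.22° = 133.8°, so θ = 23.11° or 66.89°.
The smaller angle is 23.11°.

23.1°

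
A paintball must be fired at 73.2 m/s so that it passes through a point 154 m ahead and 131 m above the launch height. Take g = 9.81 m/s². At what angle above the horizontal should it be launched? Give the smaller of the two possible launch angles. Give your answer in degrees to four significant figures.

50.00°

Trajectory: y = x tanθ − g x² (1 + tan²θ)/(2v₀²). With x = 154, y = 131, v₀ = 73.2, g = 9.81:
21.71 tan²θ − 154 tanθ + (152.7) = 0.
tanθ = [154 ± √(154² − 4 × 21.71 × (152.7))] / (2 × 21.71) = (154 ± 102.2) / 43.42, giving tanθ = 1.192 or 5.902.
θ = 50.00° or 80.38°; the smaller is 50.00°.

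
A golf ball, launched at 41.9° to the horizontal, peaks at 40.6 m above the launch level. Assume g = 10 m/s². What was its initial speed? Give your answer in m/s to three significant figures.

At the peak v_y = 0, so v_y0 = √(2gH) = √(2 × 10.0 × 40.6) = 28.50 m/s.
v_y0 = v₀ sin θ ⇒ v₀ = 28.50 / sin 41.9° = 42.67 m/s.

42.7 m/s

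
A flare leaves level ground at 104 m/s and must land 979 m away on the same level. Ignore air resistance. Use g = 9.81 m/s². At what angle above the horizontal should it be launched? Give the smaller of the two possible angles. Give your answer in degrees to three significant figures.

31.3°

R = v₀² sin 2θ / g gives sin 2θ = gR/v₀² = 9.81·979/104² = 0.8879.
2θ = 62.62° or 180° − 62.62° = 117.4°, so θ = 31.31° or 58.69°.
The smaller angle is 31.31°.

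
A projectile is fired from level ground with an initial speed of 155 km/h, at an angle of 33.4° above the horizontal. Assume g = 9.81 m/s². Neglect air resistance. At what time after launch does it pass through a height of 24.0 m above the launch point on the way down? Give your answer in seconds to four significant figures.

3.388 s

Convert: 155 km/h = 155/3.6 = 43.06 m/s.
Resolve: vₓ = 43.06 cos 33.4° = 35.94 m/s and v_y0 = 43.06 sin 33.4° = 23.70 m/s.
Require v_y0 t − ½ g t² = 24.0, i.e. 4.905 t² − 23.70 t + 24.0 = 0.
Quadratic formula: t = (23.70 ± √90.869) / 9.81 = (23.70 ± 9.533) / 9.81 → t = 1.444 s or 3.388 s.
The descending-branch root is 3.388 s.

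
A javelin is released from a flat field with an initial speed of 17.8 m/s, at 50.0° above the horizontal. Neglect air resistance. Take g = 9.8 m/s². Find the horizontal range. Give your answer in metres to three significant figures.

Resolve: vₓ = 17.80 cos 50.0° = 11.44 m/s and v_y0 = 17.80 sin 50.0° = 13.64 m/s.
Flight time T = 2 v_y0 / g = 2.783 s.
Range: R = vₓ T = 11.44 × 2.783 = 31.84 m.

31.8 m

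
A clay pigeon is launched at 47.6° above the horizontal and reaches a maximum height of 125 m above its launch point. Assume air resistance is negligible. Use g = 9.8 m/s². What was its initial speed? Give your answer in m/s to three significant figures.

At the peak v_y = 0, so v_y0 = √(2gH) = √(2 × 9.80 × 125) = 49.50 m/s.
v_y0 = v₀ sin θ ⇒ v₀ = 49.50 / sin 47.6° = 67.03 m/s.

67.0 m/s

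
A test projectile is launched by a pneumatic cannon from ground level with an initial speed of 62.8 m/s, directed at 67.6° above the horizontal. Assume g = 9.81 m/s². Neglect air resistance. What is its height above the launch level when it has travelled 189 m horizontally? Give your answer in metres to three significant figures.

153 m

Resolve: vₓ = 62.80 cos 67.6° = 23.93 m/s and v_y0 = 62.80 sin 67.6° = 58.06 m/s.
Time to reach x = 189 m: t = x/vₓ = 189/23.93 = 7.898 s.
Height: y = v_y0 t − ½ g t² = 58.06 × 7.898 − 4.905 × 7.898² = 458.5 − 305.9 = 152.6 m.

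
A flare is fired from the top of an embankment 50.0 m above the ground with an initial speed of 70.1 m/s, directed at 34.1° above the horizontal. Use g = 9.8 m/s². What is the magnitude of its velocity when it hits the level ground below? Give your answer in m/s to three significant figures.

Components: vₓ = 70.10 cos 34.1° = 58.05 m/s, v_y0 = 70.10 sin 34.1° = 39.30 m/s.
Vertical motion (up positive, ground at y = 0): 4.900 t² − (39.30) t − 50.0 = 0, so t = (39.30 + √(39.30² + 2·9.80·50.0)) / 9.80 = (39.30 + 50.24) / 9.80 = 9.137 s.
Vertical velocity at impact: v_y = v_y0 − g t = 39.30 − 9.80 × 9.137 = −50.24 m/s.
Speed: |v| = √(vₓ² + v_y²) = √(58.05² + 50.24²) = 76.77 m/s.

76.8 m/s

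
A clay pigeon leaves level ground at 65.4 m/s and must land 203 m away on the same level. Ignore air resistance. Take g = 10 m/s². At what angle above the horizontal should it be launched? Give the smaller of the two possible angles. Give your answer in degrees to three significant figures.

14.2°

Level-ground range R = v₀² sin(2θ)/g ⇒ sin(2θ) = gR/v₀² = 10.0 × 203 / 65.4² = 0.4746.
2θ = 28.33° or 180° − 28.33° = 151.7°, so θ = 14.17° or 75.83°.
The smaller angle is 14.17°.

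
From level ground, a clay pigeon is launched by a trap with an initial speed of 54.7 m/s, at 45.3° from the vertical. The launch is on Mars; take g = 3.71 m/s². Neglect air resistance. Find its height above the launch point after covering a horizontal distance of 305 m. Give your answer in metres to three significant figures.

188 m

Horizontal component vₓ = 54.70 sin 45.3° = 38.88 m/s; vertical v_y0 = 54.70 cos 45.3° = 38.48 m/s.
At x = 305 m, t = x/vₓ = 305/38.88 = 7.845 s.
Height: y = v_y0 t − ½ g t² = 38.48 × 7.845 − 1.855 × 7.845² = 301.8 − 114.1 = 187.7 m.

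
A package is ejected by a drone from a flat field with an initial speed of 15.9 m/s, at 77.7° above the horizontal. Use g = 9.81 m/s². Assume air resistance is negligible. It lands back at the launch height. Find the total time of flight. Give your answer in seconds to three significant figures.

Horizontal component vₓ = 15.90 cos 77.7° = 3.387 m/s; vertical v_y0 = 15.90 sin 77.7° = 15.54 m/s.
It returns to y = 0 when t = 2 v_y0 / g = 2(15.54)/9.81 = 3.167 s.

3.17 s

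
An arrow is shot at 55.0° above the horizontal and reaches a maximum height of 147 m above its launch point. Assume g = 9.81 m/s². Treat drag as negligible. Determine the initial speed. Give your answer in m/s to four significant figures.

At the peak v_y = 0, so v_y0 = √(2gH) = √(2 × 9.81 × 147) = 53.70 m/s.
v_y0 = v₀ sin θ ⇒ v₀ = 53.70 / sin 55.0° = 65.56 m/s.

65.56 m/s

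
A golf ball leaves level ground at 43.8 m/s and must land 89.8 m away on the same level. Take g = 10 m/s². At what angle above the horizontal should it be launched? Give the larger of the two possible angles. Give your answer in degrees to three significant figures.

76.0°

From R = (v₀²/g) sin 2θ: sin 2θ = 10.0 × 89.8 / 1918.4 = 0.4681.
2θ = 27.91° or 180° − 27.91° = 152.1°, so θ = 13.96° or 76.04°.
The larger angle is 76.04°.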